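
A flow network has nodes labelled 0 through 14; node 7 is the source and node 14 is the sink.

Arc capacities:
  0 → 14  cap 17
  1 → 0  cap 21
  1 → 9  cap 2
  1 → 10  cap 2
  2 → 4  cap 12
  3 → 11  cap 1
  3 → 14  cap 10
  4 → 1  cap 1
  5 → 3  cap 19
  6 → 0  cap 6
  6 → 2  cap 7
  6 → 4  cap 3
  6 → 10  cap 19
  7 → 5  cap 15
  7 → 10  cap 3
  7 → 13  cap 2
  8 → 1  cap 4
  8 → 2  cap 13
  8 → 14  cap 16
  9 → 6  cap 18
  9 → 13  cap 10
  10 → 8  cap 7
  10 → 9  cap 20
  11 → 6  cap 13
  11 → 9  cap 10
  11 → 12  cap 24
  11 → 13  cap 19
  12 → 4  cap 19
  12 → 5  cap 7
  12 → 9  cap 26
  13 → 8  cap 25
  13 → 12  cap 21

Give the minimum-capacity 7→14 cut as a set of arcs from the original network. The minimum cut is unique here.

Min-cut arcs: {(3,11), (3,14), (7,10), (7,13)} (total capacity 16)

augment #1: 7→5→3→14 push 10
augment #2: 7→10→8→14 push 3
augment #3: 7→13→8→14 push 2
augment #4: 7→5→3→11→6→0→14 push 1
max flow = 16; residual-reachable set from 7 gives S-side
cut edges (S→T): {(3,11), (3,14), (7,10), (7,13)} total cap 16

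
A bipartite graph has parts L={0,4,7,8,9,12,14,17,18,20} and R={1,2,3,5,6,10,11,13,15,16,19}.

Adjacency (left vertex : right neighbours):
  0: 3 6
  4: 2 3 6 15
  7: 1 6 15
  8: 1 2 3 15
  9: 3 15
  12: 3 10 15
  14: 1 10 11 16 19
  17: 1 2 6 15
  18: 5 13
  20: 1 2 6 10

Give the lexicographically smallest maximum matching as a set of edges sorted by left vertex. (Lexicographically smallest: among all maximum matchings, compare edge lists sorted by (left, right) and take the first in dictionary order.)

Lex-smallest maximum matching: {(0,3), (4,2), (7,1), (8,15), (12,10), (14,11), (17,6), (18,5)}

|M| = 8 (so the lex-smallest maximum matching has 8 edges)
process left vertices in ascending order; for each, take the smallest-labelled available neighbour that still permits 8 edges overall, or leave it unmatched if none does
lex-smallest matching: {0-3, 4-2, 7-1, 8-15, 12-10, 14-11, 17-6, 18-5}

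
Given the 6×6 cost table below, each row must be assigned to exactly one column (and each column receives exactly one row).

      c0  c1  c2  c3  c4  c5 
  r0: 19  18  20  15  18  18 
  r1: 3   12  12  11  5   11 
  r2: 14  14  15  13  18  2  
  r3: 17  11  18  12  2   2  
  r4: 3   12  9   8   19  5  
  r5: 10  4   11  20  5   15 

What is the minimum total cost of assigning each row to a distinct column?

Minimum assignment cost: 35

optimal assignment: row0→col3 (cost 15), row1→col0 (cost 3), row2→col5 (cost 2), row3→col4 (cost 2), row4→col2 (cost 9), row5→col1 (cost 4)
total = 15 + 3 + 2 + 2 + 9 + 4 = 35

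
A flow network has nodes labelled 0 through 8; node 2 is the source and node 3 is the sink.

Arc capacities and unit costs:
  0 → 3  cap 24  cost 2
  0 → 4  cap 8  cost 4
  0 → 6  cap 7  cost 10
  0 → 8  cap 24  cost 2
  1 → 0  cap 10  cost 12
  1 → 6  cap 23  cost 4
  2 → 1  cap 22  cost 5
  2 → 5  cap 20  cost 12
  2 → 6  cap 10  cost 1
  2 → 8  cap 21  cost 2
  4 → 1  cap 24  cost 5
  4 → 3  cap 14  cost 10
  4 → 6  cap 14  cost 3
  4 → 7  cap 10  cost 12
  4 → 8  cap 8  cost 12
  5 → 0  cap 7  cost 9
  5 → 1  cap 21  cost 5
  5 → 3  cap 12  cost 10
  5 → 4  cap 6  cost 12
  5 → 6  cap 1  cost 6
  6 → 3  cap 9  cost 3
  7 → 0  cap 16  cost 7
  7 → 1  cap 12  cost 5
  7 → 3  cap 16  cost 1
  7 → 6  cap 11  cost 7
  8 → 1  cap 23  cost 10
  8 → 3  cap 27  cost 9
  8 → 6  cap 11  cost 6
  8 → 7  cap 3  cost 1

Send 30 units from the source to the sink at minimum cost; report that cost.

Minimum cost for 30 units: 246

shortest-cost path #1: 2→6→3 push 9 @ unit cost 4 (adds 36)
shortest-cost path #2: 2→8→7→3 push 3 @ unit cost 4 (adds 12)
shortest-cost path #3: 2→8→3 push 18 @ unit cost 11 (adds 198)
total cost = 246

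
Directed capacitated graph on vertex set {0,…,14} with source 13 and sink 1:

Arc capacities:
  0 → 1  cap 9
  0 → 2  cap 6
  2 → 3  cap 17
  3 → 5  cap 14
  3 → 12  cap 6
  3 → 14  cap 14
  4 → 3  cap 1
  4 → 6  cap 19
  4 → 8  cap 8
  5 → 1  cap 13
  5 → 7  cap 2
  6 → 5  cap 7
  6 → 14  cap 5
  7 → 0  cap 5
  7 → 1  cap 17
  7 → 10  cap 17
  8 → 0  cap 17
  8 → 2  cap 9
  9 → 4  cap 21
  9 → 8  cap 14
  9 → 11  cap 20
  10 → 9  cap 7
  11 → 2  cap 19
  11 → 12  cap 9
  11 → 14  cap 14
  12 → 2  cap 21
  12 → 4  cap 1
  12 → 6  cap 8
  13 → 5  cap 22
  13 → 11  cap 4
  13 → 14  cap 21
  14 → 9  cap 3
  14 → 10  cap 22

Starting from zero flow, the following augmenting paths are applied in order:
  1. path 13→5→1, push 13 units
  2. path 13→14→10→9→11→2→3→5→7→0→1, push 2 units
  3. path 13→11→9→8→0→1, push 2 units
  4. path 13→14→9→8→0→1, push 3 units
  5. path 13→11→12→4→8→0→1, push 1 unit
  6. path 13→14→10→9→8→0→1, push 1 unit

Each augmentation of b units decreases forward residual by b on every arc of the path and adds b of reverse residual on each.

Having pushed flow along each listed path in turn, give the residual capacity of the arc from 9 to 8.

Residual capacity of (9,8): 8

after path 1 (13→5→1, push 13): res(9,8)=14
after path 2 (13→14→10→9→11→2→3→5→7→0→1, push 2): res(9,8)=14
after path 3 (13→11→9→8→0→1, push 2): res(9,8)=12
after path 4 (13→14→9→8→0→1, push 3): res(9,8)=9
after path 5 (13→11→12→4→8→0→1, push 1): res(9,8)=9
after path 6 (13→14→10→9→8→0→1, push 1): res(9,8)=8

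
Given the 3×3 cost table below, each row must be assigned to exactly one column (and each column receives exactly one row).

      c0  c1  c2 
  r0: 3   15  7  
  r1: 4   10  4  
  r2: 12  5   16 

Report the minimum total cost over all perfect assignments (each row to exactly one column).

optimal assignment: row0→col0 (cost 3), row1→col2 (cost 4), row2→col1 (cost 5)
total = 3 + 4 + 5 = 12

Minimum assignment cost: 12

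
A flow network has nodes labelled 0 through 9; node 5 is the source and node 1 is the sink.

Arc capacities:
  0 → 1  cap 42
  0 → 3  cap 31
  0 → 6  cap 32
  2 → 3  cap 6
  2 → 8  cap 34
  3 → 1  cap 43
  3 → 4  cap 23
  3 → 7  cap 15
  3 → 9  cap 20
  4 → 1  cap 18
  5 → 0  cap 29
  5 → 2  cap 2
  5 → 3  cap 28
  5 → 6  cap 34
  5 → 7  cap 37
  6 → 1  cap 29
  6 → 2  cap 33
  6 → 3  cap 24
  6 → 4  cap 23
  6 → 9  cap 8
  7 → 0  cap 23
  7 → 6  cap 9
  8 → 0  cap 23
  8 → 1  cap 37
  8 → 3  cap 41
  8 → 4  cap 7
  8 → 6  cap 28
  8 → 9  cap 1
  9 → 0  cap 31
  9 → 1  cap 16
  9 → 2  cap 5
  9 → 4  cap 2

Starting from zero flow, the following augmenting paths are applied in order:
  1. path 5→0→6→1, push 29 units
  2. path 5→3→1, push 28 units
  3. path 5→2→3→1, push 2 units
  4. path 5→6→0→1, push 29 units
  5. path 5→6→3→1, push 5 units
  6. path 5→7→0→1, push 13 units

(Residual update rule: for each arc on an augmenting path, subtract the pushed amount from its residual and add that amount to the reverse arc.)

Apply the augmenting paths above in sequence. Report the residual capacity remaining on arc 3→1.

Residual capacity of (3,1): 8

after path 1 (5→0→6→1, push 29): res(3,1)=43
after path 2 (5→3→1, push 28): res(3,1)=15
after path 3 (5→2→3→1, push 2): res(3,1)=13
after path 4 (5→6→0→1, push 29): res(3,1)=13
after path 5 (5→6→3→1, push 5): res(3,1)=8
after path 6 (5→7→0→1, push 13): res(3,1)=8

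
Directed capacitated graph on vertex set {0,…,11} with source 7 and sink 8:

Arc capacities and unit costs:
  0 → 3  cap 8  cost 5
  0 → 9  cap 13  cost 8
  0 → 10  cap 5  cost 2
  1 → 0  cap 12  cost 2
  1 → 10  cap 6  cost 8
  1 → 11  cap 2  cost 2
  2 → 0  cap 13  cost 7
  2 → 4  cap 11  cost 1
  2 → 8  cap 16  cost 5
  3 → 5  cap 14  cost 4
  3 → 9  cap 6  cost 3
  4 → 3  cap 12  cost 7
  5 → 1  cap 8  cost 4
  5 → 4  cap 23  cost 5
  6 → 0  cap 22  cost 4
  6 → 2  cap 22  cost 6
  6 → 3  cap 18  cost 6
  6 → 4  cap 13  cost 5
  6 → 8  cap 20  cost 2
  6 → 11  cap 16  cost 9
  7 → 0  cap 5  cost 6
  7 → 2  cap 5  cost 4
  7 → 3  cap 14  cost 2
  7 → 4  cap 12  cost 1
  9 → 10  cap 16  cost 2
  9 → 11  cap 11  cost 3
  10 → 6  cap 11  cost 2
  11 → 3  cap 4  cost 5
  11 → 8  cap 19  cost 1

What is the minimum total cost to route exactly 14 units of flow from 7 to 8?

Minimum cost for 14 units: 135

shortest-cost path #1: 7→2→8 push 5 @ unit cost 9 (adds 45)
shortest-cost path #2: 7→3→9→11→8 push 6 @ unit cost 9 (adds 54)
shortest-cost path #3: 7→0→10→6→8 push 3 @ unit cost 12 (adds 36)
total cost = 135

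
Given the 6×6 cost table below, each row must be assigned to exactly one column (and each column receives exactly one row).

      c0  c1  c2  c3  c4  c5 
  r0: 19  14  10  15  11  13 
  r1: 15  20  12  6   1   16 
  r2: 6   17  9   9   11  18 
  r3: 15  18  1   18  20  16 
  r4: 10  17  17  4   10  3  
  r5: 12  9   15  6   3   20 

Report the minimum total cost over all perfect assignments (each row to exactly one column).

optimal assignment: row0→col1 (cost 14), row1→col4 (cost 1), row2→col0 (cost 6), row3→col2 (cost 1), row4→col5 (cost 3), row5→col3 (cost 6)
total = 14 + 1 + 6 + 1 + 3 + 6 = 31

Minimum assignment cost: 31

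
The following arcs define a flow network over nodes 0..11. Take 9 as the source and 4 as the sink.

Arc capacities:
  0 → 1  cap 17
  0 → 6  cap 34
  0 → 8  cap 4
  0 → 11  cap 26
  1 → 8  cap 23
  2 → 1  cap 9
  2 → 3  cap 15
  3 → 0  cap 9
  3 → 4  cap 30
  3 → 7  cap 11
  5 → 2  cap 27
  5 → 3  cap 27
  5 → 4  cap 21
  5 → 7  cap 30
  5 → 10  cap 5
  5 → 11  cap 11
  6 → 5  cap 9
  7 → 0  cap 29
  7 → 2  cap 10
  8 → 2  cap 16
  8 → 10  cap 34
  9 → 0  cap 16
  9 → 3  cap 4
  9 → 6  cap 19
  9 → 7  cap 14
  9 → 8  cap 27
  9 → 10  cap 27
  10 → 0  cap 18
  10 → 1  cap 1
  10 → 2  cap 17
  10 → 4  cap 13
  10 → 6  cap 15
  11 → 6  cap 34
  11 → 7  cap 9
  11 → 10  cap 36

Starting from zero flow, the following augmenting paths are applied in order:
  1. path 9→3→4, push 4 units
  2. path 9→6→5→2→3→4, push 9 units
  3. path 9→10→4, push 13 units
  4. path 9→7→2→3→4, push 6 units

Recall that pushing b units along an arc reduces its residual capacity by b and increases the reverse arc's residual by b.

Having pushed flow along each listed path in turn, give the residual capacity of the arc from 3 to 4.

after path 1 (9→3→4, push 4): res(3,4)=26
after path 2 (9→6→5→2→3→4, push 9): res(3,4)=17
after path 3 (9→10→4, push 13): res(3,4)=17
after path 4 (9→7→2→3→4, push 6): res(3,4)=11

Residual capacity of (3,4): 11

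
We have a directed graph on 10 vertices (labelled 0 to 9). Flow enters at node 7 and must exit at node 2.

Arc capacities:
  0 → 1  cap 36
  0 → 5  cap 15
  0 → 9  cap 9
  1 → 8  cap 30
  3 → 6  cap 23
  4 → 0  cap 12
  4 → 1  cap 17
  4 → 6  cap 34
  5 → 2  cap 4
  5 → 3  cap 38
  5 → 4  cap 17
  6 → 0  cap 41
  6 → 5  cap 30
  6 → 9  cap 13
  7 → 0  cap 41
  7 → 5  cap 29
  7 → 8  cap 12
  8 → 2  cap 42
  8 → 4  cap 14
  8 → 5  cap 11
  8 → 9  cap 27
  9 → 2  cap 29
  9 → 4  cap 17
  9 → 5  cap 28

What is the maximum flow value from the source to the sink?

augment #1: 7→5→2 bottleneck 4, total now 4
augment #2: 7→8→2 bottleneck 12, total now 16
augment #3: 7→0→9→2 bottleneck 9, total now 25
augment #4: 7→0→1→8→2 bottleneck 30, total now 55
augment #5: 7→5→3→6→9→2 bottleneck 13, total now 68

Maximum flow value: 68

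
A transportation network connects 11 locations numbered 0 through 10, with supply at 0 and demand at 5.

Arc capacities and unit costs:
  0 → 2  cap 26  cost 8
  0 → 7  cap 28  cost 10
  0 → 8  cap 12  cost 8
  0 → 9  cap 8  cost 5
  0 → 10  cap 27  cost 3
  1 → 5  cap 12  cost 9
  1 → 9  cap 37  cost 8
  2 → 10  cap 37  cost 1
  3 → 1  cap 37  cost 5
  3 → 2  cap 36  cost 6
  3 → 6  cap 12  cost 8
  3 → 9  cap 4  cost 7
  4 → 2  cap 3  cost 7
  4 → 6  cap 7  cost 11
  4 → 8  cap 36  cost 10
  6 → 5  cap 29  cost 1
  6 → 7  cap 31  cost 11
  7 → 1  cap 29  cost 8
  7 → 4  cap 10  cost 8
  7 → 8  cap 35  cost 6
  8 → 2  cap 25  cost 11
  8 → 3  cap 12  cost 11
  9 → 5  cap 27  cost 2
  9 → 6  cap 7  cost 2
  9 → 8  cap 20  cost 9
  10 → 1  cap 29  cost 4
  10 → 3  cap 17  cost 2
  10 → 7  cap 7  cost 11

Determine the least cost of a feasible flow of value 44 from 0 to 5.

Minimum cost for 44 units: 662

shortest-cost path #1: 0→9→5 push 8 @ unit cost 7 (adds 56)
shortest-cost path #2: 0→10→3→6→5 push 12 @ unit cost 14 (adds 168)
shortest-cost path #3: 0→10→3→9→5 push 4 @ unit cost 14 (adds 56)
shortest-cost path #4: 0→10→1→5 push 11 @ unit cost 16 (adds 176)
shortest-cost path #5: 0→2→10→1→5 push 1 @ unit cost 22 (adds 22)
shortest-cost path #6: 0→2→10→1→9→5 push 8 @ unit cost 23 (adds 184)
total cost = 662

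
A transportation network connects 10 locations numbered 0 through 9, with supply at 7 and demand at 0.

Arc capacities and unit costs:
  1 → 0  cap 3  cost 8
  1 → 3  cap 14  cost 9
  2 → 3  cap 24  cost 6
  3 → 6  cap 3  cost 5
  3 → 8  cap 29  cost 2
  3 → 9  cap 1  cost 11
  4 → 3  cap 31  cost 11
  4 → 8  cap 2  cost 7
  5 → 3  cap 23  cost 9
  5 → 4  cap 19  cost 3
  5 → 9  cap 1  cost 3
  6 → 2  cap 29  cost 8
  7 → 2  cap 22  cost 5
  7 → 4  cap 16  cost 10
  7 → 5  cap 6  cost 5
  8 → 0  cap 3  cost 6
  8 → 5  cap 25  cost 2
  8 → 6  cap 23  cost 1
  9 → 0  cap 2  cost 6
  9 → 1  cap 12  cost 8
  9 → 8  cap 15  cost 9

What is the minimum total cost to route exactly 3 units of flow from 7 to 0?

Minimum cost for 3 units: 52

shortest-cost path #1: 7→5→9→0 push 1 @ unit cost 14 (adds 14)
shortest-cost path #2: 7→2→3→8→0 push 2 @ unit cost 19 (adds 38)
total cost = 52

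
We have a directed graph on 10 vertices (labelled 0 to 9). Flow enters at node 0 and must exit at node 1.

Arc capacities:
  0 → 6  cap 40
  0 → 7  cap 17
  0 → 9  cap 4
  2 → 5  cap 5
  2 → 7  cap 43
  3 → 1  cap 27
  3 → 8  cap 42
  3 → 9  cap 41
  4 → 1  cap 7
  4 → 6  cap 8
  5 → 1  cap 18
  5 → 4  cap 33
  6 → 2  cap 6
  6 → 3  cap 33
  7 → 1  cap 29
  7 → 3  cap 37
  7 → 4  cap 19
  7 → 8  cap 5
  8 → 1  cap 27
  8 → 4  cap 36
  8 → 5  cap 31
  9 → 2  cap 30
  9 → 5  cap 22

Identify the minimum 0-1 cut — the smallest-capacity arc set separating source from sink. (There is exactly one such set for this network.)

Min-cut arcs: {(0,7), (0,9), (6,2), (6,3)} (total capacity 60)

augment #1: 0→7→1 push 17
augment #2: 0→6→3→1 push 27
augment #3: 0→9→5→1 push 4
augment #4: 0→6→2→5→1 push 5
augment #5: 0→6→2→7→1 push 1
augment #6: 0→6→3→8→1 push 6
max flow = 60; residual-reachable set from 0 gives S-side
cut edges (S→T): {(0,7), (0,9), (6,2), (6,3)} total cap 60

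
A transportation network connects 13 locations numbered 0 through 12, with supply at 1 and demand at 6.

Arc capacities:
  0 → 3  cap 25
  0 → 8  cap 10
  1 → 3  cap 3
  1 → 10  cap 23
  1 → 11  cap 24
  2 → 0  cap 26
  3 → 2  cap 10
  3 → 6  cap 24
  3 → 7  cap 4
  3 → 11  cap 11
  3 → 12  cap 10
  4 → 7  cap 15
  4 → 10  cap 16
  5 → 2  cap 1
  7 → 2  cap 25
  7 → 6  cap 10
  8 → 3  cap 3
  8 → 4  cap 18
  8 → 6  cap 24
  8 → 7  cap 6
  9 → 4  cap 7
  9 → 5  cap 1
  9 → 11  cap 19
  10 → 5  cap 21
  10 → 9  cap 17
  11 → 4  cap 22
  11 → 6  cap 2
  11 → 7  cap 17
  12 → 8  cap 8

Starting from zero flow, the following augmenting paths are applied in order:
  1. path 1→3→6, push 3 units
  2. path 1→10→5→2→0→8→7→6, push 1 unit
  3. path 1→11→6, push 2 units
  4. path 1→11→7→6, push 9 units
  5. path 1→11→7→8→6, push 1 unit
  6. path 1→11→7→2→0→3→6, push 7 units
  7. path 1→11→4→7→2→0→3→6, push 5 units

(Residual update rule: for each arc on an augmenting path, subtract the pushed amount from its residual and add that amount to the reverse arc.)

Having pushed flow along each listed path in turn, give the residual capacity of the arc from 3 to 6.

after path 1 (1→3→6, push 3): res(3,6)=21
after path 2 (1→10→5→2→0→8→7→6, push 1): res(3,6)=21
after path 3 (1→11→6, push 2): res(3,6)=21
after path 4 (1→11→7→6, push 9): res(3,6)=21
after path 5 (1→11→7→8→6, push 1): res(3,6)=21
after path 6 (1→11→7→2→0→3→6, push 7): res(3,6)=14
after path 7 (1→11→4→7→2→0→3→6, push 5): res(3,6)=9

Residual capacity of (3,6): 9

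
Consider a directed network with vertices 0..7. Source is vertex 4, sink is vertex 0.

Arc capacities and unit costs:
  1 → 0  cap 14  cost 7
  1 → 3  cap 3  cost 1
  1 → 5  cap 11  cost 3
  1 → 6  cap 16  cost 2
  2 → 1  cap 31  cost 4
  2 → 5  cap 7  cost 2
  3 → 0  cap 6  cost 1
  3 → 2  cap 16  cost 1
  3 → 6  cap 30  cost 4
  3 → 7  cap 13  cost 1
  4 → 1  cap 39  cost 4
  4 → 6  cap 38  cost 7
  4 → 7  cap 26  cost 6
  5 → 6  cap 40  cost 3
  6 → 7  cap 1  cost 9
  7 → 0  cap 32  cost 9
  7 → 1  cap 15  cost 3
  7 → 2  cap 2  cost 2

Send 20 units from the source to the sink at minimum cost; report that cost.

shortest-cost path #1: 4→1→3→0 push 3 @ unit cost 6 (adds 18)
shortest-cost path #2: 4→1→0 push 14 @ unit cost 11 (adds 154)
shortest-cost path #3: 4→7→0 push 3 @ unit cost 15 (adds 45)
total cost = 217

Minimum cost for 20 units: 217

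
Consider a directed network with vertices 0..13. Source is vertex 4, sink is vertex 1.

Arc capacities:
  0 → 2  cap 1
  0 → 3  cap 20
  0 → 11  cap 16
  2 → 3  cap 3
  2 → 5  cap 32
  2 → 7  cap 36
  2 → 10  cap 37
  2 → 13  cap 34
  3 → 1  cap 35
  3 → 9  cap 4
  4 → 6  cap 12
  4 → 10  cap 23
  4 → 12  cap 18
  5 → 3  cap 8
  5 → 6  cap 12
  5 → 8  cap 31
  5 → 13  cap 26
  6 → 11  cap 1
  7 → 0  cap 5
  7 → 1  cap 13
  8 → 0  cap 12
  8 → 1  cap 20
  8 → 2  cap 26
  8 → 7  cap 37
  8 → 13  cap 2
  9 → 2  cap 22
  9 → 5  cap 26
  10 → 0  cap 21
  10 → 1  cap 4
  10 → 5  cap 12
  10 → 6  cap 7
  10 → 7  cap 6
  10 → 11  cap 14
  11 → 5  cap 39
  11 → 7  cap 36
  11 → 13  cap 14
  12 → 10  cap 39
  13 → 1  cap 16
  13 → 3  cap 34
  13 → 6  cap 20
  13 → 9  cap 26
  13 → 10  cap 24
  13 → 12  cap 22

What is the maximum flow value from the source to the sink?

Maximum flow value: 42

augment #1: 4→10→1 bottleneck 4, total now 4
augment #2: 4→10→7→1 bottleneck 6, total now 10
augment #3: 4→6→11→7→1 bottleneck 1, total now 11
augment #4: 4→10→0→3→1 bottleneck 13, total now 24
augment #5: 4→12→10→0→3→1 bottleneck 7, total now 31
augment #6: 4→12→10→5→3→1 bottleneck 8, total now 39
augment #7: 4→12→10→5→8→1 bottleneck 3, total now 42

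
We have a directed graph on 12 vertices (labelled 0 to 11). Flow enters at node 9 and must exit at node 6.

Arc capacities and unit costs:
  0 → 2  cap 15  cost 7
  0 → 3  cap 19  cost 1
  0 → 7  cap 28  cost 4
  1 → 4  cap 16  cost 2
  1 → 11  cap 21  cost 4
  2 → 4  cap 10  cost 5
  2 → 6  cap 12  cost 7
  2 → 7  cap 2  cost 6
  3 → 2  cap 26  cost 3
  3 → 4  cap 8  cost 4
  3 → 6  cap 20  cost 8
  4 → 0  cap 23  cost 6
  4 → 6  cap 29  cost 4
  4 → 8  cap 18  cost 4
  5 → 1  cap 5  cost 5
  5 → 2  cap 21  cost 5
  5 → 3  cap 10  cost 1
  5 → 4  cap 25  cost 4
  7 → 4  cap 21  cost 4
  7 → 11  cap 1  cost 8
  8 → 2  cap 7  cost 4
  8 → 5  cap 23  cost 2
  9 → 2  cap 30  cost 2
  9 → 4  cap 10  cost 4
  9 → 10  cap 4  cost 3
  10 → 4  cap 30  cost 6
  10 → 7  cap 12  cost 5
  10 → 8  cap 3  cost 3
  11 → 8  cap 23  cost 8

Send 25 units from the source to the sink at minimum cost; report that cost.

Minimum cost for 25 units: 221

shortest-cost path #1: 9→4→6 push 10 @ unit cost 8 (adds 80)
shortest-cost path #2: 9→2→6 push 12 @ unit cost 9 (adds 108)
shortest-cost path #3: 9→2→4→6 push 3 @ unit cost 11 (adds 33)
total cost = 221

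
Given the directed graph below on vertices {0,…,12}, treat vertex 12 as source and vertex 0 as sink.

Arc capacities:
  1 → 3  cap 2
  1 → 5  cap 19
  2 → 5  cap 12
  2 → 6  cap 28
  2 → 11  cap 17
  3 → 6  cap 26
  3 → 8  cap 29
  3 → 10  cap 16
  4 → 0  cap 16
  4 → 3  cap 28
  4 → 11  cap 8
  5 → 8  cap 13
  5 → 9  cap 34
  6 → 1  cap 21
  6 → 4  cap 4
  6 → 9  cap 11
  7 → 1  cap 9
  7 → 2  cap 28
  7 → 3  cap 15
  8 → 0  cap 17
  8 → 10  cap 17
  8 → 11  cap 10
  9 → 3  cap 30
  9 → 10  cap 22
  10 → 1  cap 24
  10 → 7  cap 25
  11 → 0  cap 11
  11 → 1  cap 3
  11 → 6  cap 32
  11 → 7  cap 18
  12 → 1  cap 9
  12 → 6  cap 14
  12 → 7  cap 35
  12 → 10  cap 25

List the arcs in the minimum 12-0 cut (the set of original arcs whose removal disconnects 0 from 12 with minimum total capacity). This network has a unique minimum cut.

Min-cut arcs: {(6,4), (8,0), (11,0)} (total capacity 32)

augment #1: 12→6→4→0 push 4
augment #2: 12→1→3→8→0 push 2
augment #3: 12→1→5→8→0 push 7
augment #4: 12→7→2→11→0 push 11
augment #5: 12→7→3→8→0 push 8
max flow = 32; residual-reachable set from 12 gives S-side
cut edges (S→T): {(6,4), (8,0), (11,0)} total cap 32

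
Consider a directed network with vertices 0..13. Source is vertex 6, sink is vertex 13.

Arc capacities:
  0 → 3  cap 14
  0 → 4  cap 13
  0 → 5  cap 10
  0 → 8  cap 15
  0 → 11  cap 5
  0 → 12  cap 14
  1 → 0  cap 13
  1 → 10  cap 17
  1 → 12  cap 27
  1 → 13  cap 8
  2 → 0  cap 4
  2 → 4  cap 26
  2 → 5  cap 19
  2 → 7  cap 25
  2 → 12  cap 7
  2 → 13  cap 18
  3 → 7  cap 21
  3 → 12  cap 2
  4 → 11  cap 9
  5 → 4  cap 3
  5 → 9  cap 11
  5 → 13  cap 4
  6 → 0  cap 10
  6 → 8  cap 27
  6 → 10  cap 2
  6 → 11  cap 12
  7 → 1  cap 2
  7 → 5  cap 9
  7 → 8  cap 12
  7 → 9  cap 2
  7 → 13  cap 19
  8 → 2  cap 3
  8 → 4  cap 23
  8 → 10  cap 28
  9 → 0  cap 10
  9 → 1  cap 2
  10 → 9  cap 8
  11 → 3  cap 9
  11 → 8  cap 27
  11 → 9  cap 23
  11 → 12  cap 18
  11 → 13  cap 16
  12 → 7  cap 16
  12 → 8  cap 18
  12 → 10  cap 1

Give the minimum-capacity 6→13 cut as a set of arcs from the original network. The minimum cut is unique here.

augment #1: 6→11→13 push 12
augment #2: 6→0→5→13 push 4
augment #3: 6→0→11→13 push 4
augment #4: 6→8→2→13 push 3
augment #5: 6→0→3→7→13 push 2
augment #6: 6→10→9→1→13 push 2
augment #7: 6→8→4→11→3→7→13 push 9
augment #8: 6→8→10→9→0→3→7→13 push 6
max flow = 42; residual-reachable set from 6 gives S-side
cut edges (S→T): {(4,11), (6,0), (6,11), (8,2), (10,9)} total cap 42

Min-cut arcs: {(4,11), (6,0), (6,11), (8,2), (10,9)} (total capacity 42)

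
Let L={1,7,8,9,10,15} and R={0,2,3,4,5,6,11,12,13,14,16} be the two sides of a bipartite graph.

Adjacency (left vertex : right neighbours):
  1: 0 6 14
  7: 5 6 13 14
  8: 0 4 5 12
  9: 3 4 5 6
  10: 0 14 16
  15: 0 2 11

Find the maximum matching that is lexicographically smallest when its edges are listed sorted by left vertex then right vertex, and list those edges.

|M| = 6 (so the lex-smallest maximum matching has 6 edges)
process left vertices in ascending order; for each, take the smallest-labelled available neighbour that still permits 6 edges overall, or leave it unmatched if none does
lex-smallest matching: {1-0, 7-5, 8-4, 9-3, 10-14, 15-2}

Lex-smallest maximum matching: {(1,0), (7,5), (8,4), (9,3), (10,14), (15,2)}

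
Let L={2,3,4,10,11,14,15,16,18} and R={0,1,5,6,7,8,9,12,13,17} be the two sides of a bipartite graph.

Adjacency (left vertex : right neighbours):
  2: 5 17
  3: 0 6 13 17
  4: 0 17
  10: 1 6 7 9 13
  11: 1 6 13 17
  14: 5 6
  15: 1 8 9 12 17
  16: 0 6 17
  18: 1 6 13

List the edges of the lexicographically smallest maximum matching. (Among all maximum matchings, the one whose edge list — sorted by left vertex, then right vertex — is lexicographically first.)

|M| = 8 (so the lex-smallest maximum matching has 8 edges)
process left vertices in ascending order; for each, take the smallest-labelled available neighbour that still permits 8 edges overall, or leave it unmatched if none does
lex-smallest matching: {2-5, 3-0, 4-17, 10-7, 11-1, 14-6, 15-8, 18-13}

Lex-smallest maximum matching: {(2,5), (3,0), (4,17), (10,7), (11,1), (14,6), (15,8), (18,13)}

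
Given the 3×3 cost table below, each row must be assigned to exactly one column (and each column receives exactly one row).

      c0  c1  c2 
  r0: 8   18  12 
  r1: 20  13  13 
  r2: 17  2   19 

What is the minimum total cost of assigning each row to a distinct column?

Minimum assignment cost: 23

optimal assignment: row0→col0 (cost 8), row1→col2 (cost 13), row2→col1 (cost 2)
total = 8 + 13 + 2 = 23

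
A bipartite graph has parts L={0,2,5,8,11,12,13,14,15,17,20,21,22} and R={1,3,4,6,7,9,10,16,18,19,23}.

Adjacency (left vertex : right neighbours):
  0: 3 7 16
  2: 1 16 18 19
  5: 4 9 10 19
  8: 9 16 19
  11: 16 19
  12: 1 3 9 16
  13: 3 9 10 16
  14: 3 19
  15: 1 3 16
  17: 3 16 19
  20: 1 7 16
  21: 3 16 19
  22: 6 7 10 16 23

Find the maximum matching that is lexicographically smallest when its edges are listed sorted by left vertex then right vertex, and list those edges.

Lex-smallest maximum matching: {(0,3), (2,18), (5,4), (8,9), (11,16), (12,1), (13,10), (14,19), (20,7), (22,6)}

|M| = 10 (so the lex-smallest maximum matching has 10 edges)
process left vertices in ascending order; for each, take the smallest-labelled available neighbour that still permits 10 edges overall, or leave it unmatched if none does
lex-smallest matching: {0-3, 2-18, 5-4, 8-9, 11-16, 12-1, 13-10, 14-19, 20-7, 22-6}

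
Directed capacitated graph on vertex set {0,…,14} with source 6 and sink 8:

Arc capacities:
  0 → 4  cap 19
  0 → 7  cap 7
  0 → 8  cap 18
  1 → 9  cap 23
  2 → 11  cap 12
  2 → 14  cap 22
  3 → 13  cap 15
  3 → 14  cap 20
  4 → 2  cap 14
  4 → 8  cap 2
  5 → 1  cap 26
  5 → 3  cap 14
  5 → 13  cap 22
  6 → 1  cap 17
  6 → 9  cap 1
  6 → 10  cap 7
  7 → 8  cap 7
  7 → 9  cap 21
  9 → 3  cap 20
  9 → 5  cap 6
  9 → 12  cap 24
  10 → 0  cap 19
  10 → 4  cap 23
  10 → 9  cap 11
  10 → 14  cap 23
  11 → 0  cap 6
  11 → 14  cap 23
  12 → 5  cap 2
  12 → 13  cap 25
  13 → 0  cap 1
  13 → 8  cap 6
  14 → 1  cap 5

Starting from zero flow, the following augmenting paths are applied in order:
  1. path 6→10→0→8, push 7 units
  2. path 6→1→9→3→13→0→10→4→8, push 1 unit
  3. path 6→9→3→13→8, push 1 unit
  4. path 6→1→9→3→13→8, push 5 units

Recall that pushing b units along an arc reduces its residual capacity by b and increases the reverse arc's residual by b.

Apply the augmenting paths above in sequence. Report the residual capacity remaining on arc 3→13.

Residual capacity of (3,13): 8

after path 1 (6→10→0→8, push 7): res(3,13)=15
after path 2 (6→1→9→3→13→0→10→4→8, push 1): res(3,13)=14
after path 3 (6→9→3→13→8, push 1): res(3,13)=13
after path 4 (6→1→9→3→13→8, push 5): res(3,13)=8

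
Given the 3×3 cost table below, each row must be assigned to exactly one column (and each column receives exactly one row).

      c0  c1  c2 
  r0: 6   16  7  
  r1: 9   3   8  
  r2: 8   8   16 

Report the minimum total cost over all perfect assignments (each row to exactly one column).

optimal assignment: row0→col2 (cost 7), row1→col1 (cost 3), row2→col0 (cost 8)
total = 7 + 3 + 8 = 18

Minimum assignment cost: 18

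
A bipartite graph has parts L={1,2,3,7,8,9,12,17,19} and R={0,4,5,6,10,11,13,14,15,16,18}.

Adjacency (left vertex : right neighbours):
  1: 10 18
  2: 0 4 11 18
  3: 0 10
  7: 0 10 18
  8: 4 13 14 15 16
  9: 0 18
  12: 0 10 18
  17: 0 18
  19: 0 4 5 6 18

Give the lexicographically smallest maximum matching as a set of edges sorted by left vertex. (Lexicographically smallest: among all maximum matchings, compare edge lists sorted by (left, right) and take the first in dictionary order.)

Lex-smallest maximum matching: {(1,10), (2,4), (3,0), (7,18), (8,13), (19,5)}

|M| = 6 (so the lex-smallest maximum matching has 6 edges)
process left vertices in ascending order; for each, take the smallest-labelled available neighbour that still permits 6 edges overall, or leave it unmatched if none does
lex-smallest matching: {1-10, 2-4, 3-0, 7-18, 8-13, 19-5}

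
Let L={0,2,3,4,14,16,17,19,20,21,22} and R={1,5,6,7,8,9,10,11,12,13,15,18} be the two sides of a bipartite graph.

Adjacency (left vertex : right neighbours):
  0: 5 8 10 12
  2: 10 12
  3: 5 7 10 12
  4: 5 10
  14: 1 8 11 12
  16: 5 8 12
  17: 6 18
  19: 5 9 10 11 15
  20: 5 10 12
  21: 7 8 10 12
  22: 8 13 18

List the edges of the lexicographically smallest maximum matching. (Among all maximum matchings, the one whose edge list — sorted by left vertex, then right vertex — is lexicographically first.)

Lex-smallest maximum matching: {(0,5), (2,10), (3,7), (14,1), (16,8), (17,6), (19,9), (20,12), (22,13)}

|M| = 9 (so the lex-smallest maximum matching has 9 edges)
process left vertices in ascending order; for each, take the smallest-labelled available neighbour that still permits 9 edges overall, or leave it unmatched if none does
lex-smallest matching: {0-5, 2-10, 3-7, 14-1, 16-8, 17-6, 19-9, 20-12, 22-13}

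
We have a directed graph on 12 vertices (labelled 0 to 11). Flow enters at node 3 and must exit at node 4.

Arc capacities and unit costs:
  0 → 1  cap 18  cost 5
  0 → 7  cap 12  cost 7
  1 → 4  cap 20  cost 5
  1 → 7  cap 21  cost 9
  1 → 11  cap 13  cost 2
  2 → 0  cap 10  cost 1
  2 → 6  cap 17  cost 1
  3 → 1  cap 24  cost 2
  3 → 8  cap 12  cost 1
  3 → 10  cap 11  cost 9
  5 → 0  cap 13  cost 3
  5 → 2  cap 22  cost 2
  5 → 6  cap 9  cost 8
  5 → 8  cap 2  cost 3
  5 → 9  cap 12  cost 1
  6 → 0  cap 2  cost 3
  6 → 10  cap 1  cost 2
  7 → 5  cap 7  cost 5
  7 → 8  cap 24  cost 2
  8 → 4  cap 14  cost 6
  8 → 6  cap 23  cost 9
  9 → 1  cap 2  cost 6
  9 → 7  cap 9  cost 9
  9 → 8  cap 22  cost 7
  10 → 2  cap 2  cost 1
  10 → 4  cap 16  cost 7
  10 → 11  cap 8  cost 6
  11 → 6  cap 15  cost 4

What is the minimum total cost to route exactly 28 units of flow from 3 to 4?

Minimum cost for 28 units: 196

shortest-cost path #1: 3→8→4 push 12 @ unit cost 7 (adds 84)
shortest-cost path #2: 3→1→4 push 16 @ unit cost 7 (adds 112)
total cost = 196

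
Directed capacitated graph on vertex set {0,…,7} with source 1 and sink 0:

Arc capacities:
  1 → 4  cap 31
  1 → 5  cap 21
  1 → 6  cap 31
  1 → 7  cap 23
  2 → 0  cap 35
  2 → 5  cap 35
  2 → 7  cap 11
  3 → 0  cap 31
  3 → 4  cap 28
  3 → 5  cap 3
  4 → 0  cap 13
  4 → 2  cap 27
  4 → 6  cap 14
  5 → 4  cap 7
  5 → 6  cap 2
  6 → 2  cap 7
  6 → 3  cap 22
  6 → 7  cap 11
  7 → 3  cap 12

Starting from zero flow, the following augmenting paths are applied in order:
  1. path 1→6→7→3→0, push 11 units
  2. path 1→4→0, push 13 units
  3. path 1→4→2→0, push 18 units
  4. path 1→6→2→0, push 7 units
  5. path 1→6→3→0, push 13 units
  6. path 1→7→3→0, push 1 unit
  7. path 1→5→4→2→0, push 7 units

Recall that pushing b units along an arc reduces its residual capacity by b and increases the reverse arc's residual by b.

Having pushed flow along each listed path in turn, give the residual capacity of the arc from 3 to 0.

after path 1 (1→6→7→3→0, push 11): res(3,0)=20
after path 2 (1→4→0, push 13): res(3,0)=20
after path 3 (1→4→2→0, push 18): res(3,0)=20
after path 4 (1→6→2→0, push 7): res(3,0)=20
after path 5 (1→6→3→0, push 13): res(3,0)=7
after path 6 (1→7→3→0, push 1): res(3,0)=6
after path 7 (1→5→4→2→0, push 7): res(3,0)=6

Residual capacity of (3,0): 6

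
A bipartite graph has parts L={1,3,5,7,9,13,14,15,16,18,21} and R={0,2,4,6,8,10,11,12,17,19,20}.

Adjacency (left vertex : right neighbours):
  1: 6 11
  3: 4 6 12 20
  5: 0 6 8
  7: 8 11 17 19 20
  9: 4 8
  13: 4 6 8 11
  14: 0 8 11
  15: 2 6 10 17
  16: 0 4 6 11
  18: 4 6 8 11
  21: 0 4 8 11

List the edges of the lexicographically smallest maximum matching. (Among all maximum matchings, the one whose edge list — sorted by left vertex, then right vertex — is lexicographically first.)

Lex-smallest maximum matching: {(1,6), (3,12), (5,0), (7,17), (9,4), (13,8), (14,11), (15,2)}

|M| = 8 (so the lex-smallest maximum matching has 8 edges)
process left vertices in ascending order; for each, take the smallest-labelled available neighbour that still permits 8 edges overall, or leave it unmatched if none does
lex-smallest matching: {1-6, 3-12, 5-0, 7-17, 9-4, 13-8, 14-11, 15-2}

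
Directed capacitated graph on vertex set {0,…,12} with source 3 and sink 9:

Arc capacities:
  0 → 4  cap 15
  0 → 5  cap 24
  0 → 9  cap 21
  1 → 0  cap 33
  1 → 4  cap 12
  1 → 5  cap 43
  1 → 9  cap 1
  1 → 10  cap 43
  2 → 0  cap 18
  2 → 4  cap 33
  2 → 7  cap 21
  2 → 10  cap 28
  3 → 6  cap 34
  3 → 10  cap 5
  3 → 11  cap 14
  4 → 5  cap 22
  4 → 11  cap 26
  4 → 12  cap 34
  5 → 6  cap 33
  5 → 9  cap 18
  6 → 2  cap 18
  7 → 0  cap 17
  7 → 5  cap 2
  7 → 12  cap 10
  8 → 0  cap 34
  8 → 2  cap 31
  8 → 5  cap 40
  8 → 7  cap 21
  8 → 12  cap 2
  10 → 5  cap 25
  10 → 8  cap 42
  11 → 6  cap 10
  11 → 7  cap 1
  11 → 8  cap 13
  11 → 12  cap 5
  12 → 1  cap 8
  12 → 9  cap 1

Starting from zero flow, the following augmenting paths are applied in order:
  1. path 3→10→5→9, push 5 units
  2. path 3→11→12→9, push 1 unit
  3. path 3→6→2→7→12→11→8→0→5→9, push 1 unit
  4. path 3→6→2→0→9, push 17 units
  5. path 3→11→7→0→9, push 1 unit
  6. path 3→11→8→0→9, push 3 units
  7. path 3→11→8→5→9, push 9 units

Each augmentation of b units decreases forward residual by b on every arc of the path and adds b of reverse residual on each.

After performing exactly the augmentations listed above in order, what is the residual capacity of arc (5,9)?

Residual capacity of (5,9): 3

after path 1 (3→10→5→9, push 5): res(5,9)=13
after path 2 (3→11→12→9, push 1): res(5,9)=13
after path 3 (3→6→2→7→12→11→8→0→5→9, push 1): res(5,9)=12
after path 4 (3→6→2→0→9, push 17): res(5,9)=12
after path 5 (3→11→7→0→9, push 1): res(5,9)=12
after path 6 (3→11→8→0→9, push 3): res(5,9)=12
after path 7 (3→11→8→5→9, push 9): res(5,9)=3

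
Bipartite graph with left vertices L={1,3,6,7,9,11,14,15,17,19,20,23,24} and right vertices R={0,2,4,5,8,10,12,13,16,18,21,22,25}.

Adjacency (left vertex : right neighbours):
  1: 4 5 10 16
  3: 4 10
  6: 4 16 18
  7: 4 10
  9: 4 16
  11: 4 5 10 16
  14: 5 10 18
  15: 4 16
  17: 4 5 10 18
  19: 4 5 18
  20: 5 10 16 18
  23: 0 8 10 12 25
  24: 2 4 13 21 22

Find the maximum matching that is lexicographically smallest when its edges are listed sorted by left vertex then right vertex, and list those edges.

|M| = 7 (so the lex-smallest maximum matching has 7 edges)
process left vertices in ascending order; for each, take the smallest-labelled available neighbour that still permits 7 edges overall, or leave it unmatched if none does
lex-smallest matching: {1-4, 3-10, 6-16, 11-5, 14-18, 23-0, 24-2}

Lex-smallest maximum matching: {(1,4), (3,10), (6,16), (11,5), (14,18), (23,0), (24,2)}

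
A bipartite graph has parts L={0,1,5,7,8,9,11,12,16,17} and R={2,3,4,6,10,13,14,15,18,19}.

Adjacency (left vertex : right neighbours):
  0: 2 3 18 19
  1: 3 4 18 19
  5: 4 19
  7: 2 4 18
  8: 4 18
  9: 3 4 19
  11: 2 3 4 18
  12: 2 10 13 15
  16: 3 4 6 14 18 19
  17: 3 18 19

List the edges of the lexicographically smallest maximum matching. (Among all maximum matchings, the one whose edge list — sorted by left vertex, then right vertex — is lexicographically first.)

Lex-smallest maximum matching: {(0,2), (1,3), (5,4), (7,18), (9,19), (12,10), (16,6)}

|M| = 7 (so the lex-smallest maximum matching has 7 edges)
process left vertices in ascending order; for each, take the smallest-labelled available neighbour that still permits 7 edges overall, or leave it unmatched if none does
lex-smallest matching: {0-2, 1-3, 5-4, 7-18, 9-19, 12-10, 16-6}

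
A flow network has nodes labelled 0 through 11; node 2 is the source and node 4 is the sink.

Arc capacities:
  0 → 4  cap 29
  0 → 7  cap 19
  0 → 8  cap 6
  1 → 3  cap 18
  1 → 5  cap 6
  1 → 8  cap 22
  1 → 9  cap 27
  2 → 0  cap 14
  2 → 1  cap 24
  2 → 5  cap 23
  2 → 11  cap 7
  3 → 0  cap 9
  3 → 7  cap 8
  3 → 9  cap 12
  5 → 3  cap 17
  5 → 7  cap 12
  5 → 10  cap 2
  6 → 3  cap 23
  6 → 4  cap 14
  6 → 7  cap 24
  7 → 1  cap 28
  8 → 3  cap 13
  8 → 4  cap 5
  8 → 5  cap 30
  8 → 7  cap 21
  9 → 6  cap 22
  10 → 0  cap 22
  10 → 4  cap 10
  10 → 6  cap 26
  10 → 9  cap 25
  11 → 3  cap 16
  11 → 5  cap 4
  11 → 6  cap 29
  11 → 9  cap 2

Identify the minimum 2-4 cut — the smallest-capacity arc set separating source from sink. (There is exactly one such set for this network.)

Min-cut arcs: {(2,0), (3,0), (5,10), (6,4), (8,4)} (total capacity 44)

augment #1: 2→0→4 push 14
augment #2: 2→1→8→4 push 5
augment #3: 2→5→10→4 push 2
augment #4: 2→11→6→4 push 7
augment #5: 2→1→3→0→4 push 9
augment #6: 2→1→9→6→4 push 7
max flow = 44; residual-reachable set from 2 gives S-side
cut edges (S→T): {(2,0), (3,0), (5,10), (6,4), (8,4)} total cap 44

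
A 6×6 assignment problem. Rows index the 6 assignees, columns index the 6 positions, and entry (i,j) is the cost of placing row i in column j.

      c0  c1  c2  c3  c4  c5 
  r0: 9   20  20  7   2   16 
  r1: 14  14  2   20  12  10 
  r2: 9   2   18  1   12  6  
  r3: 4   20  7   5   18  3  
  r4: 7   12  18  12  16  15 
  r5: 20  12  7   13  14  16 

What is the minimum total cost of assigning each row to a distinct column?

optimal assignment: row0→col4 (cost 2), row1→col2 (cost 2), row2→col3 (cost 1), row3→col5 (cost 3), row4→col0 (cost 7), row5→col1 (cost 12)
total = 2 + 2 + 1 + 3 + 7 + 12 = 27

Minimum assignment cost: 27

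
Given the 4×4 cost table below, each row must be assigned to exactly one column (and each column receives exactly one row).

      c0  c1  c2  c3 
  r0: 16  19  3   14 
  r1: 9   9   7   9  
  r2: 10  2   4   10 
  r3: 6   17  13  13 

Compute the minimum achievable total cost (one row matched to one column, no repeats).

optimal assignment: row0→col2 (cost 3), row1→col3 (cost 9), row2→col1 (cost 2), row3→col0 (cost 6)
total = 3 + 9 + 2 + 6 = 20

Minimum assignment cost: 20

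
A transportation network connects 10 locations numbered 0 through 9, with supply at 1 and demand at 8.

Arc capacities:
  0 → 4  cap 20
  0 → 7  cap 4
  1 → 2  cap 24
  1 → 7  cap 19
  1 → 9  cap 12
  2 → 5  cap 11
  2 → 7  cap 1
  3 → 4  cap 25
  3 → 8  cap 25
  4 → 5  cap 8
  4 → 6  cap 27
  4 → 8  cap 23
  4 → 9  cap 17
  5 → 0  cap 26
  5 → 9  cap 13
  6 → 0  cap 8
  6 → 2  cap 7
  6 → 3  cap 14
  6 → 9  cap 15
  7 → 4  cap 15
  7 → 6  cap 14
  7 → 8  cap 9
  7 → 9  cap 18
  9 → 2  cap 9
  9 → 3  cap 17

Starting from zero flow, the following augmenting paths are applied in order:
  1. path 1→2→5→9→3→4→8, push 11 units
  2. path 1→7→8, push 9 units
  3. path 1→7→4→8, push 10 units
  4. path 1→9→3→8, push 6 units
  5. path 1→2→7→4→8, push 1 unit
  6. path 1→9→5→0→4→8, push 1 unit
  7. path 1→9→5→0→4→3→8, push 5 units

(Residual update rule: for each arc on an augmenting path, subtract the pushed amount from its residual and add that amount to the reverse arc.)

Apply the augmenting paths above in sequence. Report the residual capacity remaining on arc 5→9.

Residual capacity of (5,9): 8

after path 1 (1→2→5→9→3→4→8, push 11): res(5,9)=2
after path 2 (1→7→8, push 9): res(5,9)=2
after path 3 (1→7→4→8, push 10): res(5,9)=2
after path 4 (1→9→3→8, push 6): res(5,9)=2
after path 5 (1→2→7→4→8, push 1): res(5,9)=2
after path 6 (1→9→5→0→4→8, push 1): res(5,9)=3
after path 7 (1→9→5→0→4→3→8, push 5): res(5,9)=8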